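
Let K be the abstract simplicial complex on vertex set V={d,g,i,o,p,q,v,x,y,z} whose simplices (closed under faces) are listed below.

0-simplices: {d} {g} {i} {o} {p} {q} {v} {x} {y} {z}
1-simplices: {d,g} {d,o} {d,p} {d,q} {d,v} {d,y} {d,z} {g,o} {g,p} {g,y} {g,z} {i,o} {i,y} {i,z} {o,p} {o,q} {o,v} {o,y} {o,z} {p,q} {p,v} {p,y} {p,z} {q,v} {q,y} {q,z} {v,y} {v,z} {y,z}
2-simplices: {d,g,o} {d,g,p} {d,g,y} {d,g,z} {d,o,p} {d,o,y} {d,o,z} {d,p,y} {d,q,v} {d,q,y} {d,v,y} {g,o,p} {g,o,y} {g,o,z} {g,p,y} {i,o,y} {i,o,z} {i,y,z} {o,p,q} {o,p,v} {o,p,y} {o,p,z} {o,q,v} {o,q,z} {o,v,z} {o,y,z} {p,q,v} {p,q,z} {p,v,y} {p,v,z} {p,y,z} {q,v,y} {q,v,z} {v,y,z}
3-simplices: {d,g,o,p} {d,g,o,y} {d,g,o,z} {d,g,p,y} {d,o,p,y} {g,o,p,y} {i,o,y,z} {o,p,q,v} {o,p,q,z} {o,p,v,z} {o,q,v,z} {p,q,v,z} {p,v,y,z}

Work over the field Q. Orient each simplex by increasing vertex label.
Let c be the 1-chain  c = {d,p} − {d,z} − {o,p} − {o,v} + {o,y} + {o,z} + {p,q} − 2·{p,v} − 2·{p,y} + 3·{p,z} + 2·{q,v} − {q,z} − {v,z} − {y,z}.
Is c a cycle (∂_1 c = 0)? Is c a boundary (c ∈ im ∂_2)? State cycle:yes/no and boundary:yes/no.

n_0=10 n_1=29 n_2=34 n_3=13  [Q]
∂1: piv[dg,do,dp,dq,dv,dy,dz,io] rk=8  ker:go,gp,gy,gz,iy,iz,op,oq,ov,oy,oz,pq,pv,py,pz,qv,qy,qz,vy,vz,yz
∂2: piv[dgo,dgp,dgy,dgz,dop,doy,doz,dpy,dqv,dqy,dvy,ioy,ioz,iyz,opq,opv,opz,oqv,oqz,ovz,pvy] rk=21  ker:gop,goy,goz,gpy,opy,oyz,pqv,pqz,pvz,pyz,qvy,qvz,vyz
∂3: piv[dgop,dgoy,dgoz,dgpy,dopy,ioyz,opqv,opqz,opvz,oqvz,pvyz] rk=11  ker:gopy,pqvz
∂1c = 0
c vs im∂2: reduces to 0 ⇒ boundary

cycle:yes boundary:yes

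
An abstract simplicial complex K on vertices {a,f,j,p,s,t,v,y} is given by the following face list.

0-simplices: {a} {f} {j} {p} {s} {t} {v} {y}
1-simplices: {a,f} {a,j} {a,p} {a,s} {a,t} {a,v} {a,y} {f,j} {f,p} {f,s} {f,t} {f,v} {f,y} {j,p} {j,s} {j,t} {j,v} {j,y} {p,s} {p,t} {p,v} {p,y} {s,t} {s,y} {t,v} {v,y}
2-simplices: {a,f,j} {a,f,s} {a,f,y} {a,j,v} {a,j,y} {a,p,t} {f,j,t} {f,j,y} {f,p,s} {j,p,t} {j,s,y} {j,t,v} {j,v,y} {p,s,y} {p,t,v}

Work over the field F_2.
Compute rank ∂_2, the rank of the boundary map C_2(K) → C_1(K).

rank∂_2=14

n_0=8 n_1=26 n_2=15  [Z2]
∂1: piv[af,aj,ap,as,at,av,ay] rk=7  ker:fj,fp,fs,ft,fv,fy,jp,js,jt,jv,jy,ps,pt,pv,py,st,sy,tv,vy
∂2: piv[afj,afs,afy,ajv,ajy,apt,fjt,fps,jpt,jsy,jtv,jvy,psy,ptv] rk=14  ker:fjy
rk∂_2=14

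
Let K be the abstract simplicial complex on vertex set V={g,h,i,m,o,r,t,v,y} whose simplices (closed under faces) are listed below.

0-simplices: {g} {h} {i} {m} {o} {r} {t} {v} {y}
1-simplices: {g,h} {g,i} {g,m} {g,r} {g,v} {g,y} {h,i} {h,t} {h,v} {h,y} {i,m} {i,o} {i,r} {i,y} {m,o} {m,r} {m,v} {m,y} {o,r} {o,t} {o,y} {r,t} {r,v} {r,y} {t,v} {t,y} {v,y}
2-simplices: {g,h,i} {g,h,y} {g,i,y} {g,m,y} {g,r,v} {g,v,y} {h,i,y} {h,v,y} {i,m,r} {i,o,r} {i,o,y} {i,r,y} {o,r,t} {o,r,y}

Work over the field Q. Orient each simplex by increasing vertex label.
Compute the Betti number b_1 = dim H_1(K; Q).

n_0=9 n_1=27 n_2=14  [Q]
∂1: piv[gh,gi,gm,gr,gv,gy,ht,io] rk=8  ker:hi,hv,hy,im,ir,iy,mo,mr,mv,my,or,ot,oy,rt,rv,ry,tv,ty,vy
∂2: piv[ghi,ghy,giy,gmy,grv,gvy,hvy,imr,ior,ioy,iry,ort] rk=12  ker:hiy,ory
b_1=(27−8)−12=7

b_1=7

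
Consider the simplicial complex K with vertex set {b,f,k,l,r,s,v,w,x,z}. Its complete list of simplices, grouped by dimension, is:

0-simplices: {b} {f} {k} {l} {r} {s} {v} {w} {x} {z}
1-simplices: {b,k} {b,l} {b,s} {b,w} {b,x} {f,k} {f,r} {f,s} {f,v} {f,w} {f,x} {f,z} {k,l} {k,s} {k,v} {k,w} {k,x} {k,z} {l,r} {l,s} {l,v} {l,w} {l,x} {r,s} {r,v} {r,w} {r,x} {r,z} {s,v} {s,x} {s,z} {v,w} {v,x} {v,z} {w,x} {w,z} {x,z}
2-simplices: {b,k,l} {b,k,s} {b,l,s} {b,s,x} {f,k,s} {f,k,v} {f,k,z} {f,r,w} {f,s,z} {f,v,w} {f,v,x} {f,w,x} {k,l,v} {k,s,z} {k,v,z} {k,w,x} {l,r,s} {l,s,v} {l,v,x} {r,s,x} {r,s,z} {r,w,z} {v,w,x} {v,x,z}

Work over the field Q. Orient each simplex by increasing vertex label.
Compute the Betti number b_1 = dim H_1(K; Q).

n_0=10 n_1=37 n_2=24  [Q]
∂1: piv[bk,bl,bs,bw,bx,fk,fr,fv,fz] rk=9  ker:fs,fw,fx,kl,ks,kv,kw,kx,kz,lr,ls,lv,lw,lx,rs,rv,rw,rx,rz,sv,sx,sz,vw,vx,vz,wx,wz,xz
∂2: piv[bkl,bks,bls,bsx,fks,fkv,fkz,frw,fsz,fvw,fvx,fwx,klv,kvz,kwx,lrs,lsv,lvx,rsx,rsz,rwz,vxz] rk=22  ker:ksz,vwx
b_1=(37−9)−22=6

b_1=6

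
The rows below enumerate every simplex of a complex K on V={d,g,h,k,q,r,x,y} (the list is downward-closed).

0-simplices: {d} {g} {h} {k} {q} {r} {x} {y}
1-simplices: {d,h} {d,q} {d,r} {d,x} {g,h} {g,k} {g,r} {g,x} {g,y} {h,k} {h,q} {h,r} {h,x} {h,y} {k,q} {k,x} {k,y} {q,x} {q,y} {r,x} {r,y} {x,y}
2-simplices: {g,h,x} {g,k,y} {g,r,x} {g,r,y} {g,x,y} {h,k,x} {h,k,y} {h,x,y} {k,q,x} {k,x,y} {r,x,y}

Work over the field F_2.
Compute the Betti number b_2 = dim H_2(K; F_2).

n_0=8 n_1=22 n_2=11  [Z2]
∂1: piv[dh,dq,dr,dx,gh,gk,gy] rk=7  ker:gr,gx,hk,hq,hr,hx,hy,kq,kx,ky,qx,qy,rx,ry,xy
∂2: piv[ghx,gky,grx,gry,gxy,hkx,hky,hxy,kqx] rk=9  ker:kxy,rxy
b_2=(11−9)−0=2

b_2=2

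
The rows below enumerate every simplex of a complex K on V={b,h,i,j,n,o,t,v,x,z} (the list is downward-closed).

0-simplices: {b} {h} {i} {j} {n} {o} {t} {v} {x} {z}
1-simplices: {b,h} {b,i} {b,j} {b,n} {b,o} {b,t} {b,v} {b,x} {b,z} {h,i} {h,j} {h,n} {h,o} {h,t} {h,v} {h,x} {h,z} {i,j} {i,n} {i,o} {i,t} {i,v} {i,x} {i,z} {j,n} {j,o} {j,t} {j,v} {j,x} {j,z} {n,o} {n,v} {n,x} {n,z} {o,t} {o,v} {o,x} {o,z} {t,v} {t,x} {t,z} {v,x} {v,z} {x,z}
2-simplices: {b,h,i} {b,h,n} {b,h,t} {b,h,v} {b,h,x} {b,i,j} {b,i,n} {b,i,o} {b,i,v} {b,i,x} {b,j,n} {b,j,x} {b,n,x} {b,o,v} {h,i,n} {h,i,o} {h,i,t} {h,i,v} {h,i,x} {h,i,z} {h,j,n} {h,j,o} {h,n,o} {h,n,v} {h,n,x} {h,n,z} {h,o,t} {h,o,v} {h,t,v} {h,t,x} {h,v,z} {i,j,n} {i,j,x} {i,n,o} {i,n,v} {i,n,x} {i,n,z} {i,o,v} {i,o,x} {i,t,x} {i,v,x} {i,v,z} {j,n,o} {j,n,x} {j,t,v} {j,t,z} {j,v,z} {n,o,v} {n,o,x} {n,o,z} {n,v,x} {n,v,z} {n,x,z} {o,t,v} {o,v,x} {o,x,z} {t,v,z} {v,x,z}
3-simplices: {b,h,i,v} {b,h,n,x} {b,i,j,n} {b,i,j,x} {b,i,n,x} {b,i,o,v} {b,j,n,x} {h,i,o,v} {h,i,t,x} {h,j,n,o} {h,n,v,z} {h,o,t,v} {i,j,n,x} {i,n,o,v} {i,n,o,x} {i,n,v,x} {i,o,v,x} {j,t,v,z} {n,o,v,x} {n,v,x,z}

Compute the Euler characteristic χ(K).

n_0=10 n_1=44 n_2=58 n_3=20
χ=+10−44+58−20=4

χ(K)=4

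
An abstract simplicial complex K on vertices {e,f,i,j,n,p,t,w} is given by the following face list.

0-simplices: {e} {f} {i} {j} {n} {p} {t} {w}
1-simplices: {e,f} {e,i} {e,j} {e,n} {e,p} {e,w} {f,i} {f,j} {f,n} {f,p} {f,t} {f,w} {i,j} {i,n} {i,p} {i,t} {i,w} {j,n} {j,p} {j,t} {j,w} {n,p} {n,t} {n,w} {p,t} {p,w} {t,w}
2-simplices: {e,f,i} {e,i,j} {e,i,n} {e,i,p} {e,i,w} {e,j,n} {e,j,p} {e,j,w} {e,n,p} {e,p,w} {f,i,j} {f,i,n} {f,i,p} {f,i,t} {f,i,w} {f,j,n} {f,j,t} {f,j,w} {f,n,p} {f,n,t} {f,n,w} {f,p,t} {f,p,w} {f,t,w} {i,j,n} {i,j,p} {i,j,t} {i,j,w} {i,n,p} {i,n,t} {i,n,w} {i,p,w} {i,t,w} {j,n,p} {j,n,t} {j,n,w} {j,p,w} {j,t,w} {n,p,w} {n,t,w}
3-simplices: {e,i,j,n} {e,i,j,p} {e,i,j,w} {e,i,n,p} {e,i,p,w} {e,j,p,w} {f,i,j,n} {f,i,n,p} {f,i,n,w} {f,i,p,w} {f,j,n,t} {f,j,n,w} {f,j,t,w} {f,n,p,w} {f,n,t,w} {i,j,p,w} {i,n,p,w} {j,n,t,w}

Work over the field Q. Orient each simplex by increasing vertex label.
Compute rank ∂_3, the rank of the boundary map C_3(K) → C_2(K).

n_0=8 n_1=27 n_2=40 n_3=18  [Q]
∂1: piv[ef,ei,ej,en,ep,ew,ft] rk=7  ker:fi,fj,fn,fp,fw,ij,in,ip,it,iw,jn,jp,jt,jw,np,nt,nw,pt,pw,tw
∂2: piv[efi,eij,ein,eip,eiw,ejn,ejp,ejw,enp,epw,fij,fin,fip,fit,fiw,fjt,fnt,fnw,fpt,ftw] rk=20  ker:fjn,fjw,fnp,fpw,ijn,ijp,ijt,ijw,inp,int,inw,ipw,itw,jnp,jnt,jnw,jpw,jtw,npw,ntw
∂3: piv[eijn,eijp,eijw,einp,eipw,ejpw,fijn,finp,finw,fipw,fjnt,fjnw,fjtw,fnpw,fntw] rk=15  ker:ijpw,inpw,jntw
rk∂_3=15

rank∂_3=15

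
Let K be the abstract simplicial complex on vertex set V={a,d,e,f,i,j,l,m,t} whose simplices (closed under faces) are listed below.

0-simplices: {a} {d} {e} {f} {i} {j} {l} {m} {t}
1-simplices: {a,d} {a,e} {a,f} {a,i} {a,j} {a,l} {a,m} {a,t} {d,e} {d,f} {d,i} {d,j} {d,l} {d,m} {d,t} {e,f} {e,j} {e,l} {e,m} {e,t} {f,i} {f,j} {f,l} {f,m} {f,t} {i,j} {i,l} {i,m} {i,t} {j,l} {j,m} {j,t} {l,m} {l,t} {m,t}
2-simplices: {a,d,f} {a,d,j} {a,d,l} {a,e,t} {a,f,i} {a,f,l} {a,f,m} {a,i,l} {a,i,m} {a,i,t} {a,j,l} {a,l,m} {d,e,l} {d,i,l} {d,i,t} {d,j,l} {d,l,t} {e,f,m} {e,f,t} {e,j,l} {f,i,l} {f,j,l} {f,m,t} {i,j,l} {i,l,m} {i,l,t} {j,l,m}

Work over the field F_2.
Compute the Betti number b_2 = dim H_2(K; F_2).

b_2=4

n_0=9 n_1=35 n_2=27  [Z2]
∂1: piv[ad,ae,af,ai,aj,al,am,at] rk=8  ker:de,df,di,dj,dl,dm,dt,ef,ej,el,em,et,fi,fj,fl,fm,ft,ij,il,im,it,jl,jm,jt,lm,lt,mt
∂2: piv[adf,adj,adl,aet,afi,afl,afm,ail,aim,ait,ajl,alm,del,dil,dit,dlt,efm,eft,ejl,fjl,fmt,ijl,jlm] rk=23  ker:djl,fil,ilm,ilt
b_2=(27−23)−0=4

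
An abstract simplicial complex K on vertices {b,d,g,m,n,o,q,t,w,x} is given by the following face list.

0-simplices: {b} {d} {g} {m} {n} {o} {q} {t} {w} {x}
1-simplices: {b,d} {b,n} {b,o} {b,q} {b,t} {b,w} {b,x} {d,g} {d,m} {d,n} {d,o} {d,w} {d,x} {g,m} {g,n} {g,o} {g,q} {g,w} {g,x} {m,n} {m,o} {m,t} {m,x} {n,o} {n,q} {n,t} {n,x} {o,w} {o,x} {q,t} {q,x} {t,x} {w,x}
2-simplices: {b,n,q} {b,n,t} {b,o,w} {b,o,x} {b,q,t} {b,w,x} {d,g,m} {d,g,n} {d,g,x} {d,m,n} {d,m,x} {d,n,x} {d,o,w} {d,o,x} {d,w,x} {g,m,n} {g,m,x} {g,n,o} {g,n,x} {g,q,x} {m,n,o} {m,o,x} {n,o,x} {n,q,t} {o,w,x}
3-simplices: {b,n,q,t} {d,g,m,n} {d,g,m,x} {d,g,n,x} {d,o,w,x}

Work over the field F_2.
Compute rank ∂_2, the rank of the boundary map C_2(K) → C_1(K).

n_0=10 n_1=33 n_2=25 n_3=5  [Z2]
∂1: piv[bd,bn,bo,bq,bt,bw,bx,dg,dm] rk=9  ker:dn,do,dw,dx,gm,gn,go,gq,gw,gx,mn,mo,mt,mx,no,nq,nt,nx,ow,ox,qt,qx,tx,wx
∂2: piv[bnq,bnt,bow,box,bqt,bwx,dgm,dgn,dgx,dmn,dmx,dnx,dow,dox,gno,gqx,mno,mox] rk=18  ker:dwx,gmn,gmx,gnx,nox,nqt,owx
∂3: piv[bnqt,dgmn,dgmx,dgnx,dowx] rk=5
rk∂_2=18

rank∂_2=18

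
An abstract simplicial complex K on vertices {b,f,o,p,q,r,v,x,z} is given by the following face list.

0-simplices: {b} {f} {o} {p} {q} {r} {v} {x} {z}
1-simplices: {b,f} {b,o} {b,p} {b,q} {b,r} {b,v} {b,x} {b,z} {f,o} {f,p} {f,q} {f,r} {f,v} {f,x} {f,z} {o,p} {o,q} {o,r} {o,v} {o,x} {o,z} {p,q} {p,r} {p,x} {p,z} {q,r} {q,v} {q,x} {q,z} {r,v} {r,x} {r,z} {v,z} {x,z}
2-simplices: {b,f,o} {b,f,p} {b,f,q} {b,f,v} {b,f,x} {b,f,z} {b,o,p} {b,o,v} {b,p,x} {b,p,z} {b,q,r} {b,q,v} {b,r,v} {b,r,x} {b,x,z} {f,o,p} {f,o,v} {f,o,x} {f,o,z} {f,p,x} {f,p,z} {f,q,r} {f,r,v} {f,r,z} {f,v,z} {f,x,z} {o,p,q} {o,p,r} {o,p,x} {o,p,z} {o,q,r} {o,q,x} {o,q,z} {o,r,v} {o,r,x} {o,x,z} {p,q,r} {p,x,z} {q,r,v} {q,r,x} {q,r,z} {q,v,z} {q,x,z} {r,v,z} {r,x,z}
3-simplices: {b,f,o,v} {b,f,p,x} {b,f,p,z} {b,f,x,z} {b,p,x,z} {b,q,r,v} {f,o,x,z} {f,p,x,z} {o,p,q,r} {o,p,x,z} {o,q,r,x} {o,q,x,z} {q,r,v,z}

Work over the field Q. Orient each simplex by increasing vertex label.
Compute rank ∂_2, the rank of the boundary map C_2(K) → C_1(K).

n_0=9 n_1=34 n_2=45 n_3=13  [Q]
∂1: piv[bf,bo,bp,bq,br,bv,bx,bz] rk=8  ker:fo,fp,fq,fr,fv,fx,fz,op,oq,or,ov,ox,oz,pq,pr,px,pz,qr,qv,qx,qz,rv,rx,rz,vz,xz
∂2: piv[bfo,bfp,bfq,bfv,bfx,bfz,bop,bov,bpx,bpz,bqr,bqv,brv,brx,bxz,fox,foz,fqr,frz,fvz,opq,opr,oqr,oqx,oqz,orv] rk=26  ker:fop,fov,fpx,fpz,frv,fxz,opx,opz,orx,oxz,pqr,pxz,qrv,qrx,qrz,qvz,qxz,rvz,rxz
∂3: piv[bfov,bfpx,bfpz,bfxz,bpxz,bqrv,foxz,opqr,opxz,oqrx,oqxz,qrvz] rk=12  ker:fpxz
rk∂_2=26

rank∂_2=26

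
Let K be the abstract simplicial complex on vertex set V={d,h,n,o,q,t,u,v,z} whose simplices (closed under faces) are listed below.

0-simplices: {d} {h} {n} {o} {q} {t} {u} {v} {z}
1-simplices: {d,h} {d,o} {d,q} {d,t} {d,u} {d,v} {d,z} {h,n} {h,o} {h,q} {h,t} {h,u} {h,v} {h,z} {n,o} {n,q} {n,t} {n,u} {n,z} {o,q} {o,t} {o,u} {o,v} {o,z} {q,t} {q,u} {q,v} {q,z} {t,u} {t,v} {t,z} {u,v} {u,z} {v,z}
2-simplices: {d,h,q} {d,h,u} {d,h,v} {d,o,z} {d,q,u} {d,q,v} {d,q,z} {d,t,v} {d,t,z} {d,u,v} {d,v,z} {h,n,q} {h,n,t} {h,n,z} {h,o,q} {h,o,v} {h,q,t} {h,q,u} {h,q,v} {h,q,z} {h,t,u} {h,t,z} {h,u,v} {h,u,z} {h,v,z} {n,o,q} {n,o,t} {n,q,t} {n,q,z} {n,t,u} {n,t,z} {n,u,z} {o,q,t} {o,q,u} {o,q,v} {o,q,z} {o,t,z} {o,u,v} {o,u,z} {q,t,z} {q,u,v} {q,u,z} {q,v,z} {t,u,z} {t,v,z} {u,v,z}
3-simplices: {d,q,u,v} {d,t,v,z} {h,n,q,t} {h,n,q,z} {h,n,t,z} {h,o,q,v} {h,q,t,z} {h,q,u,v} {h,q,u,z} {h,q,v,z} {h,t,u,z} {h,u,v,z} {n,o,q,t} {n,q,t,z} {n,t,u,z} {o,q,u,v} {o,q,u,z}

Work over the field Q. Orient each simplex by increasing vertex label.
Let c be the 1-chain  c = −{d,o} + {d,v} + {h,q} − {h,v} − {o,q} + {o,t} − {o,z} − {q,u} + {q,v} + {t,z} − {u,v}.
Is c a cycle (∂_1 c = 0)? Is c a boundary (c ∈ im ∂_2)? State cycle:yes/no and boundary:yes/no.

cycle:yes boundary:yes

n_0=9 n_1=34 n_2=46 n_3=17  [Q]
∂1: piv[dh,do,dq,dt,du,dv,dz,hn] rk=8  ker:ho,hq,ht,hu,hv,hz,no,nq,nt,nu,nz,oq,ot,ou,ov,oz,qt,qu,qv,qz,tu,tv,tz,uv,uz,vz
∂2: piv[dhq,dhu,dhv,doz,dqu,dqv,dqz,dtv,dtz,duv,dvz,hnq,hnt,hnz,hoq,hov,hqt,hqz,htu,htz,huz,noq,not,ntu,oqu,oqz] rk=26  ker:hqu,hqv,huv,hvz,nqt,nqz,ntz,nuz,oqt,oqv,otz,ouv,ouz,qtz,quv,quz,qvz,tuz,tvz,uvz
∂3: piv[dquv,dtvz,hnqt,hnqz,hntz,hoqv,hqtz,hquv,hquz,hqvz,htuz,huvz,noqt,ntuz,oquv,oquz] rk=16  ker:nqtz
∂1c = 0
c vs im∂2: reduces to 0 ⇒ boundary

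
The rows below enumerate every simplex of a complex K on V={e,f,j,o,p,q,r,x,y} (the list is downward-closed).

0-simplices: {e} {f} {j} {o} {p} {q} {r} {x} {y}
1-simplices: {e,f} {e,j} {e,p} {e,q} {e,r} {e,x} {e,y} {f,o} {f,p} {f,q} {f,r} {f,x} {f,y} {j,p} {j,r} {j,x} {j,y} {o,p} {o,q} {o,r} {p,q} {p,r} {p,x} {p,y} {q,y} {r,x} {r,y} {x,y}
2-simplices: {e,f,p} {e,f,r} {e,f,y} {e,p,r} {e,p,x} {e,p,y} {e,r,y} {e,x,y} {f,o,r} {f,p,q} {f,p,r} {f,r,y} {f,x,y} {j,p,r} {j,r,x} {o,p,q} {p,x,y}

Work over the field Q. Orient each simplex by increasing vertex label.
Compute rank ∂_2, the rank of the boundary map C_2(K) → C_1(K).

n_0=9 n_1=28 n_2=17  [Q]
∂1: piv[ef,ej,ep,eq,er,ex,ey,fo] rk=8  ker:fp,fq,fr,fx,fy,jp,jr,jx,jy,op,oq,or,pq,pr,px,py,qy,rx,ry,xy
∂2: piv[efp,efr,efy,epr,epx,epy,ery,exy,for,fpq,fxy,jpr,jrx,opq] rk=14  ker:fpr,fry,pxy
rk∂_2=14

rank∂_2=14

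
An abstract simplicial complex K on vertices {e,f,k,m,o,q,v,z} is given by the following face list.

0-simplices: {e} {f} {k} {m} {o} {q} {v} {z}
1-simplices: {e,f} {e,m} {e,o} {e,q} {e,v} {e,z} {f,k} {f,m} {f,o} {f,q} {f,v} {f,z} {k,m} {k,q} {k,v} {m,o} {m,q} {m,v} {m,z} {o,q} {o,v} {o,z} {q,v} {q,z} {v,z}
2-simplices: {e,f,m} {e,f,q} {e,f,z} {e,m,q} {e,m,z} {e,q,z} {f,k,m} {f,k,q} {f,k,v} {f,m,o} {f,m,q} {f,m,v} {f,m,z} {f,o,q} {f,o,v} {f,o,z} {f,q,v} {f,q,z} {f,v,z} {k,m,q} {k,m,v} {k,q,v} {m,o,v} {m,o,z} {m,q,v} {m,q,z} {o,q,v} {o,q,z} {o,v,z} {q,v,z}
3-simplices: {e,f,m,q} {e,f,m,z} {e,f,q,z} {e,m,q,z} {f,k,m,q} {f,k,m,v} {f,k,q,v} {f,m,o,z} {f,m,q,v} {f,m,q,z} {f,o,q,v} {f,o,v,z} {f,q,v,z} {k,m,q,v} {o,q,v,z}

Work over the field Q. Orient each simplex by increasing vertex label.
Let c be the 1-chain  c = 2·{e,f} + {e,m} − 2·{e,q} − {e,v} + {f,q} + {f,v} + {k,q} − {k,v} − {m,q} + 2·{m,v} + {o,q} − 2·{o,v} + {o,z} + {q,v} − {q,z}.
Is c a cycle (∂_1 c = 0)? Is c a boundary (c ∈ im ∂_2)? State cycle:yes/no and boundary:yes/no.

n_0=8 n_1=25 n_2=30 n_3=15  [Q]
∂1: piv[ef,em,eo,eq,ev,ez,fk] rk=7  ker:fm,fo,fq,fv,fz,km,kq,kv,mo,mq,mv,mz,oq,ov,oz,qv,qz,vz
∂2: piv[efm,efq,efz,emq,emz,eqz,fkm,fkq,fkv,fmo,fmv,foq,fov,foz,fqv,fvz] rk=16  ker:fmq,fmz,fqz,kmq,kmv,kqv,mov,moz,mqv,mqz,oqv,oqz,ovz,qvz
∂3: piv[efmq,efmz,efqz,emqz,fkmq,fkmv,fkqv,fmoz,fmqv,foqv,fovz,fqvz,oqvz] rk=13  ker:fmqz,kmqv
∂1c = 0
c vs im∂2: residual ≠ 0 ⇒ not boundary

cycle:yes boundary:no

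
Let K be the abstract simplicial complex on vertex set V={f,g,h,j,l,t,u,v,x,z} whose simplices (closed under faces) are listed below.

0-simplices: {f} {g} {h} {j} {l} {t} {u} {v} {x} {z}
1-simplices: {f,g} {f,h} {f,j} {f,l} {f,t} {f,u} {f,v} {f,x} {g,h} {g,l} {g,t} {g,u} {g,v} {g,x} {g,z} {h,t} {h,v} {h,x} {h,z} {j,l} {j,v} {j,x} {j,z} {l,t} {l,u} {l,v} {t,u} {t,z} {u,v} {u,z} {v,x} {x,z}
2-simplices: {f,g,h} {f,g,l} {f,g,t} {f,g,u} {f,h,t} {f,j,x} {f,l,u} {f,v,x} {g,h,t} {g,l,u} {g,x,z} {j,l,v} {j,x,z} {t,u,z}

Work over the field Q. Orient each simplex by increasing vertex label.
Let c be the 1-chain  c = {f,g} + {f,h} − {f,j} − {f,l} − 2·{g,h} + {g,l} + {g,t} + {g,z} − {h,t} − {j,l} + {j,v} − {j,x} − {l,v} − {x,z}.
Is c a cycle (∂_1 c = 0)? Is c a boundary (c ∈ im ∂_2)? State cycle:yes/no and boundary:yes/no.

cycle:yes boundary:no

n_0=10 n_1=32 n_2=14  [Q]
∂1: piv[fg,fh,fj,fl,ft,fu,fv,fx,gz] rk=9  ker:gh,gl,gt,gu,gv,gx,ht,hv,hx,hz,jl,jv,jx,jz,lt,lu,lv,tu,tz,uv,uz,vx,xz
∂2: piv[fgh,fgl,fgt,fgu,fht,fjx,flu,fvx,gxz,jlv,jxz,tuz] rk=12  ker:ght,glu
∂1c = 0
c vs im∂2: residual ≠ 0 ⇒ not boundary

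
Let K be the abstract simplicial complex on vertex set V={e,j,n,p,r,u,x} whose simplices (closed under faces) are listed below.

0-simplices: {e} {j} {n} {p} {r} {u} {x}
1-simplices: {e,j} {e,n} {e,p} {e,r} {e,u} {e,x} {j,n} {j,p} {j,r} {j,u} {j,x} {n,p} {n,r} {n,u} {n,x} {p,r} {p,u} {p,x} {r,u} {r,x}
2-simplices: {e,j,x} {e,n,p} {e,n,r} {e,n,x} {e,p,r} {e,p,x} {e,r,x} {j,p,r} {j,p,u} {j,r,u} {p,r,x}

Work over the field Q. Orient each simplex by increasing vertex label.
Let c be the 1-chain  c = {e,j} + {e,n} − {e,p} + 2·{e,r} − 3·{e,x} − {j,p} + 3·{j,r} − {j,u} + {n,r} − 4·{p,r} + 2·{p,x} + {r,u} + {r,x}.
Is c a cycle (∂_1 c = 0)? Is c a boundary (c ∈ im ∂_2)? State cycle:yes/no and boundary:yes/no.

n_0=7 n_1=20 n_2=11  [Q]
∂1: piv[ej,en,ep,er,eu,ex] rk=6  ker:jn,jp,jr,ju,jx,np,nr,nu,nx,pr,pu,px,ru,rx
∂2: piv[ejx,enp,enr,enx,epr,epx,erx,jpr,jpu,jru] rk=10  ker:prx
∂1c = 0
c vs im∂2: residual ≠ 0 ⇒ not boundary

cycle:yes boundary:no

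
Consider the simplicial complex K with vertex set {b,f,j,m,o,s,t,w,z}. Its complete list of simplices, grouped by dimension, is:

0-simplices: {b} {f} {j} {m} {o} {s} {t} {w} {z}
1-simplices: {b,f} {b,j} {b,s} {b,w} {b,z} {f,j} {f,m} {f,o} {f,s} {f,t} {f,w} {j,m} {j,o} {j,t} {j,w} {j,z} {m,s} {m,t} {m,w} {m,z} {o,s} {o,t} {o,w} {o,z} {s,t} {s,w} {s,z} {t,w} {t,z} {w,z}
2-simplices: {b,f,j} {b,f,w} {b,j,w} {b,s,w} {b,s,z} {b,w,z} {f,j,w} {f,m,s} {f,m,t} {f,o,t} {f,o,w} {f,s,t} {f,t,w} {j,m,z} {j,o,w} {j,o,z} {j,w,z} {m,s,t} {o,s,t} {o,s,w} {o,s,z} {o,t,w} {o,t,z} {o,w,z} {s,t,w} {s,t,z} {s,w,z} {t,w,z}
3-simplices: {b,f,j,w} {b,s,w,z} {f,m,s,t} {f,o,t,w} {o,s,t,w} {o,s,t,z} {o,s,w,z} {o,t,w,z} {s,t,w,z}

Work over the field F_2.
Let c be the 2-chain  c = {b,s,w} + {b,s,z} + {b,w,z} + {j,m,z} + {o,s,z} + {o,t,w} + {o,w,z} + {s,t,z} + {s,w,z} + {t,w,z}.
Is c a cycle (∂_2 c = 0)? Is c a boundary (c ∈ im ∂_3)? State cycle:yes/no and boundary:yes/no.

n_0=9 n_1=30 n_2=28 n_3=9  [Z2]
∂1: piv[bf,bj,bs,bw,bz,fm,fo,ft] rk=8  ker:fj,fs,fw,jm,jo,jt,jw,jz,ms,mt,mw,mz,os,ot,ow,oz,st,sw,sz,tw,tz,wz
∂2: piv[bfj,bfw,bjw,bsw,bsz,bwz,fms,fmt,fot,fow,fst,ftw,jmz,jow,joz,jwz,ost,osw,otz] rk=19  ker:fjw,mst,osz,otw,owz,stw,stz,swz,twz
∂3: piv[bfjw,bswz,fmst,fotw,ostw,ostz,oswz,otwz] rk=8  ker:stwz
∂2c = {j,m} + {j,z} + {m,z} + {o,s} + {o,t} + {s,t}

cycle:no boundary:no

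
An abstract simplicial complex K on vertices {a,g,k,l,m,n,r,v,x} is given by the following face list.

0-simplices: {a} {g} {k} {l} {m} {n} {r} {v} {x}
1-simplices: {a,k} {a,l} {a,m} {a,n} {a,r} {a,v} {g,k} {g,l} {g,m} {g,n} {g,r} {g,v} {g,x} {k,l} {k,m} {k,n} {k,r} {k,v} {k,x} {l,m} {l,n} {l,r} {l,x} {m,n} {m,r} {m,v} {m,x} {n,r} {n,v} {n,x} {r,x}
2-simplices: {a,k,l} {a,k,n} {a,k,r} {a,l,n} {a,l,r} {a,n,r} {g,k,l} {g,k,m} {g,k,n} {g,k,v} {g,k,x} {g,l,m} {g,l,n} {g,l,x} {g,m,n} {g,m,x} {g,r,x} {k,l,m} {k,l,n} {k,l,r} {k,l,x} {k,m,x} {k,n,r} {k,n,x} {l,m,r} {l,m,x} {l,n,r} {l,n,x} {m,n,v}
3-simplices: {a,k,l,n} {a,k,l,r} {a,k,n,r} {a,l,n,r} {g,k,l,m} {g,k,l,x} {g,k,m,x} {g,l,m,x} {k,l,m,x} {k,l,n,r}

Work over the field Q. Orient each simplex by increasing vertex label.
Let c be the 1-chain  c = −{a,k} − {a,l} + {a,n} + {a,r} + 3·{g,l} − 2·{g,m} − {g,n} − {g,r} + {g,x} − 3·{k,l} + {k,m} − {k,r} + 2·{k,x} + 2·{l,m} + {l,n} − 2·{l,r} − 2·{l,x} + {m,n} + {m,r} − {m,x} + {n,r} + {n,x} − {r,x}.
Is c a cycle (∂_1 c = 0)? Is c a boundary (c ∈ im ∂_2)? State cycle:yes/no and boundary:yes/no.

n_0=9 n_1=31 n_2=29 n_3=10  [Q]
∂1: piv[ak,al,am,an,ar,av,gk,gx] rk=8  ker:gl,gm,gn,gr,gv,kl,km,kn,kr,kv,kx,lm,ln,lr,lx,mn,mr,mv,mx,nr,nv,nx,rx
∂2: piv[akl,akn,akr,aln,alr,anr,gkl,gkm,gkn,gkv,gkx,glm,glx,gmn,gmx,grx,knx,lmr,mnv] rk=19  ker:gln,klm,kln,klr,klx,kmx,knr,lmx,lnr,lnx
∂3: piv[akln,aklr,aknr,alnr,gklm,gklx,gkmx,glmx] rk=8  ker:klmx,klnr
∂1c = 0
c vs im∂2: reduces to 0 ⇒ boundary

cycle:yes boundary:yes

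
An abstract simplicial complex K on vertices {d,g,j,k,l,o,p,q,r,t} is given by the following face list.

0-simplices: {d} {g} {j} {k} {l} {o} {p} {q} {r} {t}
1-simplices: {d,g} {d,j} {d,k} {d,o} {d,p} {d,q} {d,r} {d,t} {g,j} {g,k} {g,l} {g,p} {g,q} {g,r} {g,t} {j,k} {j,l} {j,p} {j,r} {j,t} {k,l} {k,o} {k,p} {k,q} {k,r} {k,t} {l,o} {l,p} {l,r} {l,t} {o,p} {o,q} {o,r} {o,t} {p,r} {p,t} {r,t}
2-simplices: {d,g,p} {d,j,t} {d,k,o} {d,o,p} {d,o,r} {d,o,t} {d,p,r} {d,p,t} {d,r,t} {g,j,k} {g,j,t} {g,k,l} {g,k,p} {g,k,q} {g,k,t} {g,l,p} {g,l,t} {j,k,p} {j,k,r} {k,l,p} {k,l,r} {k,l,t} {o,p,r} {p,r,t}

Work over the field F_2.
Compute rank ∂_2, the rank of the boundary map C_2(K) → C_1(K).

n_0=10 n_1=37 n_2=24  [Z2]
∂1: piv[dg,dj,dk,do,dp,dq,dr,dt,gl] rk=9  ker:gj,gk,gp,gq,gr,gt,jk,jl,jp,jr,jt,kl,ko,kp,kq,kr,kt,lo,lp,lr,lt,op,oq,or,ot,pr,pt,rt
∂2: piv[dgp,djt,dko,dop,dor,dot,dpr,dpt,drt,gjk,gjt,gkl,gkp,gkq,gkt,glp,glt,jkp,jkr,klr] rk=20  ker:klp,klt,opr,prt
rk∂_2=20

rank∂_2=20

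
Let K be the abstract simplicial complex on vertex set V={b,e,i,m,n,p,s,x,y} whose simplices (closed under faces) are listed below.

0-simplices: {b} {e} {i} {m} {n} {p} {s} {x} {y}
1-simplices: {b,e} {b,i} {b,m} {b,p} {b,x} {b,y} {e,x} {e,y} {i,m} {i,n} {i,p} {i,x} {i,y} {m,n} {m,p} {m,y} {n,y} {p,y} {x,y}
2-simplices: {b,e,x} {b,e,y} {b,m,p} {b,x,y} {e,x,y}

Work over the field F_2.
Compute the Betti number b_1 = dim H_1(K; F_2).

b_1=8

n_0=9 n_1=19 n_2=5  [Z2]
∂1: piv[be,bi,bm,bp,bx,by,in] rk=7  ker:ex,ey,im,ip,ix,iy,mn,mp,my,ny,py,xy
∂2: piv[bex,bey,bmp,bxy] rk=4  ker:exy
b_1=(19−7)−4=8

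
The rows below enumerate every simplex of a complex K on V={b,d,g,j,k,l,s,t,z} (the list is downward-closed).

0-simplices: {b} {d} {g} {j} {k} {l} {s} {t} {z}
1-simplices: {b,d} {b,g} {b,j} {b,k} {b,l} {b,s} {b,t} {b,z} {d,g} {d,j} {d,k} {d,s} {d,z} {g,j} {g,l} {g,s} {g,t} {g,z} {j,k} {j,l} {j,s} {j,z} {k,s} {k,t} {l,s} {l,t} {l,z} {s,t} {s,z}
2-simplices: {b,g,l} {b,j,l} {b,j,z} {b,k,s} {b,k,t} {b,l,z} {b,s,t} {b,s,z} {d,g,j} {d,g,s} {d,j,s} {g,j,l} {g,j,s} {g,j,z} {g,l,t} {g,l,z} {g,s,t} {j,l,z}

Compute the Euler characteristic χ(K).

n_0=9 n_1=29 n_2=18
χ=+9−29+18=-2

χ(K)=-2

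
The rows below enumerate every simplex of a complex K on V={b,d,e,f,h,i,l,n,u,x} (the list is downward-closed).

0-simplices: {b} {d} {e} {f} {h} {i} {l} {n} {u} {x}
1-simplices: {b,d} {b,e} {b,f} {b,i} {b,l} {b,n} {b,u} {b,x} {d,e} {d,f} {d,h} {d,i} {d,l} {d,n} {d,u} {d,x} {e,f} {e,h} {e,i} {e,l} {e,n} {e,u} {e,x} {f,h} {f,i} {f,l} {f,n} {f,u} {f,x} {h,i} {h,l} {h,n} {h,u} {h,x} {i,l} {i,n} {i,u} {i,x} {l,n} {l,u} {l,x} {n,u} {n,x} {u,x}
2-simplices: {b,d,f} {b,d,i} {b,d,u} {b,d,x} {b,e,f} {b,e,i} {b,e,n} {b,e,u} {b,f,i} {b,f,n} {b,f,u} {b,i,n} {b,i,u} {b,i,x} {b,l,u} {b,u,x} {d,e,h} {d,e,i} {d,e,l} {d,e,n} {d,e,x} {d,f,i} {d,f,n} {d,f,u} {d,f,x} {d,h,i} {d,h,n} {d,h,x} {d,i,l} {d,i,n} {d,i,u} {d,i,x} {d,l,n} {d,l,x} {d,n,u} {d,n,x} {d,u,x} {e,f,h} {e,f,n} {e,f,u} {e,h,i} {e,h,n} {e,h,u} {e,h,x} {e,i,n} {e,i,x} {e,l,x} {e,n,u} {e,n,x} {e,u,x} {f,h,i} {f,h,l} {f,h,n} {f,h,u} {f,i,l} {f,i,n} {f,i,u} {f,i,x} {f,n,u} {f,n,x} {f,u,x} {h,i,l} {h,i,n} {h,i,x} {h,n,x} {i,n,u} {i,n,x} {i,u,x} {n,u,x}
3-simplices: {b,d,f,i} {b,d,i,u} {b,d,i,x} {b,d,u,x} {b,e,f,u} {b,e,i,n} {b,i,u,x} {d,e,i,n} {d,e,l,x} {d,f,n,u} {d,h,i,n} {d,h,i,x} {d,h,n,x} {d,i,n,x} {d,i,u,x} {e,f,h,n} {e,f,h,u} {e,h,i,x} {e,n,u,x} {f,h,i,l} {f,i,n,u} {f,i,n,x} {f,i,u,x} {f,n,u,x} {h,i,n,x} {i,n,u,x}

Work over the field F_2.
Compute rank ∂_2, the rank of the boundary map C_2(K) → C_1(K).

rank∂_2=34

n_0=10 n_1=44 n_2=69 n_3=26  [Z2]
∂1: piv[bd,be,bf,bi,bl,bn,bu,bx,dh] rk=9  ker:de,df,di,dl,dn,du,dx,ef,eh,ei,el,en,eu,ex,fh,fi,fl,fn,fu,fx,hi,hl,hn,hu,hx,il,in,iu,ix,ln,lu,lx,nu,nx,ux
∂2: piv[bdf,bdi,bdu,bdx,bef,bei,ben,beu,bfi,bfn,bfu,bin,biu,bix,blu,bux,deh,dei,del,den,dex,dfx,dhi,dhn,dhx,dil,dln,dlx,dnu,dnx,efh,ehu,fhl,fil] rk=34  ker:dfi,dfn,dfu,din,diu,dix,dux,efn,efu,ehi,ehn,ehx,ein,eix,elx,enu,enx,eux,fhi,fhn,fhu,fin,fiu,fix,fnu,fnx,fux,hil,hin,hix,hnx,inu,inx,iux,nux
∂3: piv[bdfi,bdiu,bdix,bdux,befu,bein,biux,dein,delx,dfnu,dhin,dhix,dhnx,dinx,efhn,efhu,ehix,enux,fhil,finu,finx,fiux,fnux] rk=23  ker:diux,hinx,inux
rk∂_2=34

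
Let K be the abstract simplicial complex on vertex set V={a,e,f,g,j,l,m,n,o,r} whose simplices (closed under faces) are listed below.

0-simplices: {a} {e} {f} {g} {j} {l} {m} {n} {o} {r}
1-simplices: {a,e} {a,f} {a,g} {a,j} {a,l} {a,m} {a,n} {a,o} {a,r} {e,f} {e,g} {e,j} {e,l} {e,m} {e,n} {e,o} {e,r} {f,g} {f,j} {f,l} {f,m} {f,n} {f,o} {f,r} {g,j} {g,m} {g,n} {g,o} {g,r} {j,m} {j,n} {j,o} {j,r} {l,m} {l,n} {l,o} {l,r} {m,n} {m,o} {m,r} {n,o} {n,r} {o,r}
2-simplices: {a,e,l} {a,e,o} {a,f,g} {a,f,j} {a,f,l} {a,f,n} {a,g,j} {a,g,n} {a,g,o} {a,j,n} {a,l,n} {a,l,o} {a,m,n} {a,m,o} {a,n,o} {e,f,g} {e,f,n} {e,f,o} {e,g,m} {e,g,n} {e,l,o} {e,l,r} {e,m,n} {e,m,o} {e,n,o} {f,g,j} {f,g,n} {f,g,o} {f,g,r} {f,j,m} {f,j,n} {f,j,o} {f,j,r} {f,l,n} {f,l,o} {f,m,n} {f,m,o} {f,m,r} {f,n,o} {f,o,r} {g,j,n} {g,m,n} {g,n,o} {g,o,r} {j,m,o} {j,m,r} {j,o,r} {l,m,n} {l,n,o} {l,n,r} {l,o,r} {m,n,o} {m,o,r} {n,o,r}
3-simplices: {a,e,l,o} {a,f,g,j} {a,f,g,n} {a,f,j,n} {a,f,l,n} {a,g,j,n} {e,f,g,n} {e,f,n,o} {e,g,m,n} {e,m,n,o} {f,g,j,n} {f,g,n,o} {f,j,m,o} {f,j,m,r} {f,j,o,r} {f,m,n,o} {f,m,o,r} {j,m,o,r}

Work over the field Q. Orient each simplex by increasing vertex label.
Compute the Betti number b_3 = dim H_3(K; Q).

b_3=2

n_0=10 n_1=43 n_2=54 n_3=18  [Q]
∂1: piv[ae,af,ag,aj,al,am,an,ao,ar] rk=9  ker:ef,eg,ej,el,em,en,eo,er,fg,fj,fl,fm,fn,fo,fr,gj,gm,gn,go,gr,jm,jn,jo,jr,lm,ln,lo,lr,mn,mo,mr,no,nr,or
∂2: piv[ael,aeo,afg,afj,afl,afn,agj,agn,ago,ajn,aln,alo,amn,amo,ano,efg,efn,efo,egm,elr,emn,emo,fgr,fjm,fjo,fjr,fmn,fmr,for,lmn,lnr,lor] rk=32  ker:egn,elo,eno,fgj,fgn,fgo,fjn,fln,flo,fmo,fno,gjn,gmn,gno,gor,jmo,jmr,jor,lno,mno,mor,nor
∂3: piv[aelo,afgj,afgn,afjn,afln,agjn,efgn,efno,egmn,emno,fgno,fjmo,fjmr,fjor,fmno,fmor] rk=16  ker:fgjn,jmor
b_3=(18−16)−0=2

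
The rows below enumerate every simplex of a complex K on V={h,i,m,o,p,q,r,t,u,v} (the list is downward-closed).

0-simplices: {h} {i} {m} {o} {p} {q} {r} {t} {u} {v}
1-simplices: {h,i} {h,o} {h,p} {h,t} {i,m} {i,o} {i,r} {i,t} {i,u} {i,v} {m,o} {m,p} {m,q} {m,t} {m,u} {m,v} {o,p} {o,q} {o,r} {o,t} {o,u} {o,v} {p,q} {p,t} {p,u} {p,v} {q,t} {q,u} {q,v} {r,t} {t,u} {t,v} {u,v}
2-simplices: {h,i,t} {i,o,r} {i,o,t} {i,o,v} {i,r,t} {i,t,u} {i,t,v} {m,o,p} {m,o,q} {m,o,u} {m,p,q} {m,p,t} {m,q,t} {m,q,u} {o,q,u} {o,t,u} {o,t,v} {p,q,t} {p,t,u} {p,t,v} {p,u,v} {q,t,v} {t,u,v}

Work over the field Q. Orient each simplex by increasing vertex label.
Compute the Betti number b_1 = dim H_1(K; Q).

n_0=10 n_1=33 n_2=23  [Q]
∂1: piv[hi,ho,hp,ht,im,ir,iu,iv,mq] rk=9  ker:io,it,mo,mp,mt,mu,mv,op,oq,or,ot,ou,ov,pq,pt,pu,pv,qt,qu,qv,rt,tu,tv,uv
∂2: piv[hit,ior,iot,iov,irt,itu,itv,mop,moq,mou,mpq,mpt,mqt,mqu,otu,ptu,ptv,puv,qtv] rk=19  ker:oqu,otv,pqt,tuv
b_1=(33−9)−19=5

b_1=5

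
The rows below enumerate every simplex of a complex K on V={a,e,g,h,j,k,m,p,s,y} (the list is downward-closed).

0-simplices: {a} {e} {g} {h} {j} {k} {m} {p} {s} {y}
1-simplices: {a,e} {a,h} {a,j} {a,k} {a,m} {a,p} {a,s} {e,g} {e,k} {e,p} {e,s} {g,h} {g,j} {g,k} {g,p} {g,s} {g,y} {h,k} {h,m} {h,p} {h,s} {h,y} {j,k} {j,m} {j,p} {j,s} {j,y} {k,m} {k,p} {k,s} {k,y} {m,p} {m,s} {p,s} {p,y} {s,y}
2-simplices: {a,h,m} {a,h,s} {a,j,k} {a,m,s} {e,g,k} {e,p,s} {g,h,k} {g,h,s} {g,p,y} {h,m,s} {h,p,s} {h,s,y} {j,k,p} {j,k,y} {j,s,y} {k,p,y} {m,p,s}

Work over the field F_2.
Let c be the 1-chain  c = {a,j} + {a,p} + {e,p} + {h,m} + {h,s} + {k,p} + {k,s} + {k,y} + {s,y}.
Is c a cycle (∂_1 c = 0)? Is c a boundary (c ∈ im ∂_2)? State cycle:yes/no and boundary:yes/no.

n_0=10 n_1=36 n_2=17  [Z2]
∂1: piv[ae,ah,aj,ak,am,ap,as,eg,gy] rk=9  ker:ek,ep,es,gh,gj,gk,gp,gs,hk,hm,hp,hs,hy,jk,jm,jp,js,jy,km,kp,ks,ky,mp,ms,ps,py,sy
∂2: piv[ahm,ahs,ajk,ams,egk,eps,ghk,ghs,gpy,hps,hsy,jkp,jky,jsy,kpy,mps] rk=16  ker:hms
∂1c = {e} + {j} + {k} + {m} + {p} + {s}

cycle:no boundary:no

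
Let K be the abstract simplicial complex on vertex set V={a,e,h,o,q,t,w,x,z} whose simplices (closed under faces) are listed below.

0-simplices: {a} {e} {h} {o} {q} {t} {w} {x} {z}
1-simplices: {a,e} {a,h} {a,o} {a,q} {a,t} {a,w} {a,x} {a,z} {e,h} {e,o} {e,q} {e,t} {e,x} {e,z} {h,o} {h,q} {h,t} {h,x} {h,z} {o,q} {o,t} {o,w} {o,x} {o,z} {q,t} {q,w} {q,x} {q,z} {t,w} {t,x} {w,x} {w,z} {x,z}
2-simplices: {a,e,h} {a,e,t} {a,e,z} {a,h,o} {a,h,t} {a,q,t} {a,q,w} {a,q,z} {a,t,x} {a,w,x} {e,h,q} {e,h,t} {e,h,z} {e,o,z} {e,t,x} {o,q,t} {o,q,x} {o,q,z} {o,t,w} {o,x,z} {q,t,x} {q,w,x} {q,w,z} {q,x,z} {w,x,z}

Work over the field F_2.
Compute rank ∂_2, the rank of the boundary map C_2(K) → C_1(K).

n_0=9 n_1=33 n_2=25  [Z2]
∂1: piv[ae,ah,ao,aq,at,aw,ax,az] rk=8  ker:eh,eo,eq,et,ex,ez,ho,hq,ht,hx,hz,oq,ot,ow,ox,oz,qt,qw,qx,qz,tw,tx,wx,wz,xz
∂2: piv[aeh,aet,aez,aho,aht,aqt,aqw,aqz,atx,awx,ehq,ehz,eoz,etx,oqt,oqx,oqz,otw,oxz,qtx,qwz] rk=21  ker:eht,qwx,qxz,wxz
rk∂_2=21

rank∂_2=21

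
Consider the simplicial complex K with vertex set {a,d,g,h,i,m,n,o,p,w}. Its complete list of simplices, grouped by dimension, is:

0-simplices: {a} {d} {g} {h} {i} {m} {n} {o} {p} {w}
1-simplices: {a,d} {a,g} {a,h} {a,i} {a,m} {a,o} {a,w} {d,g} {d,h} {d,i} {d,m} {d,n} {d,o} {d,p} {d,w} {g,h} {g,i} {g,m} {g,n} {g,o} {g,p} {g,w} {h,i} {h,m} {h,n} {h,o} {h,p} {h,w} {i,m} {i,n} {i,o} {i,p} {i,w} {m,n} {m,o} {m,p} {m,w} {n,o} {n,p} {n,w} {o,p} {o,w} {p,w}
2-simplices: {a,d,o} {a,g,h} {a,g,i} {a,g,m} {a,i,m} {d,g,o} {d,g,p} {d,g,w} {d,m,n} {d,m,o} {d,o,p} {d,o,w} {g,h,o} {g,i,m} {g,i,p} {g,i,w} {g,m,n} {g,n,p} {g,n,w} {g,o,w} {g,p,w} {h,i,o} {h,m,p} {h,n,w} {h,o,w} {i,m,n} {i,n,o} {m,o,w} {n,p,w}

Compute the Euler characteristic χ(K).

χ(K)=-4

n_0=10 n_1=43 n_2=29
χ=+10−43+29=-4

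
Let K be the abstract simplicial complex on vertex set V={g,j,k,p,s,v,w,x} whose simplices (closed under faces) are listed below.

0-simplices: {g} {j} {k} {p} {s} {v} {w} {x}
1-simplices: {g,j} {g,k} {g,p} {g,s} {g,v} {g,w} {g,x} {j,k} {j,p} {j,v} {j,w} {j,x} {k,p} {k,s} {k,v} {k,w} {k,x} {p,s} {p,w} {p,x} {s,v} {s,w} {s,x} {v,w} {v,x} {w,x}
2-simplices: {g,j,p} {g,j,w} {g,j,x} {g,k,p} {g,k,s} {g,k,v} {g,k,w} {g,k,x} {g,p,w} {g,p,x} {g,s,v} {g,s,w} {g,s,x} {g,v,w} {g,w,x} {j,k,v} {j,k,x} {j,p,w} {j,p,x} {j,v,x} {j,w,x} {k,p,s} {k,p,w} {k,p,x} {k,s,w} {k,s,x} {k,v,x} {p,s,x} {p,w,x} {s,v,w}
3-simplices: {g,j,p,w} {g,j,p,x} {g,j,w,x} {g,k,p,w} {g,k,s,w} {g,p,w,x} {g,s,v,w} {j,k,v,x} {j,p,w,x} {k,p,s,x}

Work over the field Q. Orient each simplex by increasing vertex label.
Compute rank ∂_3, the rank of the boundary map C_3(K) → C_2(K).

n_0=8 n_1=26 n_2=30 n_3=10  [Q]
∂1: piv[gj,gk,gp,gs,gv,gw,gx] rk=7  ker:jk,jp,jv,jw,jx,kp,ks,kv,kw,kx,ps,pw,px,sv,sw,sx,vw,vx,wx
∂2: piv[gjp,gjw,gjx,gkp,gks,gkv,gkw,gkx,gpw,gpx,gsv,gsw,gsx,gvw,gwx,jkv,jkx,jvx,kps] rk=19  ker:jpw,jpx,jwx,kpw,kpx,ksw,ksx,kvx,psx,pwx,svw
∂3: piv[gjpw,gjpx,gjwx,gkpw,gksw,gpwx,gsvw,jkvx,kpsx] rk=9  ker:jpwx
rk∂_3=9

rank∂_3=9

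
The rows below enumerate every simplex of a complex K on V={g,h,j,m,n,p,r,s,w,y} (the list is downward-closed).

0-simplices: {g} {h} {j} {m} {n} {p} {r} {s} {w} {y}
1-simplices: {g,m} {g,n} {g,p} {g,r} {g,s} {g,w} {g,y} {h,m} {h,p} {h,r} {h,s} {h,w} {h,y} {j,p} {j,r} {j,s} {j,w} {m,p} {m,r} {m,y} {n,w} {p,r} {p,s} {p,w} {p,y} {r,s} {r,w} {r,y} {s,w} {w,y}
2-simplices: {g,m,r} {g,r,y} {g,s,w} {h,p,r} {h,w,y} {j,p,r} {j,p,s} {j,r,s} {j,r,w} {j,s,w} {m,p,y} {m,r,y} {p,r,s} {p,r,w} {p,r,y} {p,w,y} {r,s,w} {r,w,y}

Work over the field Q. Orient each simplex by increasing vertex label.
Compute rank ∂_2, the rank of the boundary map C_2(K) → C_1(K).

n_0=10 n_1=30 n_2=18  [Q]
∂1: piv[gm,gn,gp,gr,gs,gw,gy,hm,jp] rk=9  ker:hp,hr,hs,hw,hy,jr,js,jw,mp,mr,my,nw,pr,ps,pw,py,rs,rw,ry,sw,wy
∂2: piv[gmr,gry,gsw,hpr,hwy,jpr,jps,jrs,jrw,jsw,mpy,mry,prw,pry,pwy] rk=15  ker:prs,rsw,rwy
rk∂_2=15

rank∂_2=15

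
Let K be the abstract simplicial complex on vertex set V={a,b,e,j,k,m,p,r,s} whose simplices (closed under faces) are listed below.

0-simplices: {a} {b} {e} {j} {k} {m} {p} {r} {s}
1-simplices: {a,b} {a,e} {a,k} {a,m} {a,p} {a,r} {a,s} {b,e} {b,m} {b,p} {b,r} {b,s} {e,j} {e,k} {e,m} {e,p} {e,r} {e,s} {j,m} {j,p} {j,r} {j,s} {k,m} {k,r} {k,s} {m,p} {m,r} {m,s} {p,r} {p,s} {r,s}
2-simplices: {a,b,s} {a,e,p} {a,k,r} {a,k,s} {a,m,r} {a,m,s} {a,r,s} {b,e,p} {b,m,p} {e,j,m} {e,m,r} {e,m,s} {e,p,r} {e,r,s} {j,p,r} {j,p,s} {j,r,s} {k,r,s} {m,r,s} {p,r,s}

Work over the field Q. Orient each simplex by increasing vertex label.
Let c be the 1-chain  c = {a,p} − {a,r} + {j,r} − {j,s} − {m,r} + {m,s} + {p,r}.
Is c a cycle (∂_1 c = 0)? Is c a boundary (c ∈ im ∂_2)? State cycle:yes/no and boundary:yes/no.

n_0=9 n_1=31 n_2=20  [Q]
∂1: piv[ab,ae,ak,am,ap,ar,as,ej] rk=8  ker:be,bm,bp,br,bs,ek,em,ep,er,es,jm,jp,jr,js,km,kr,ks,mp,mr,ms,pr,ps,rs
∂2: piv[abs,aep,akr,aks,amr,ams,ars,bep,bmp,ejm,emr,ems,epr,jpr,jps,jrs] rk=16  ker:ers,krs,mrs,prs
∂1c = 0
c vs im∂2: residual ≠ 0 ⇒ not boundary

cycle:yes boundary:no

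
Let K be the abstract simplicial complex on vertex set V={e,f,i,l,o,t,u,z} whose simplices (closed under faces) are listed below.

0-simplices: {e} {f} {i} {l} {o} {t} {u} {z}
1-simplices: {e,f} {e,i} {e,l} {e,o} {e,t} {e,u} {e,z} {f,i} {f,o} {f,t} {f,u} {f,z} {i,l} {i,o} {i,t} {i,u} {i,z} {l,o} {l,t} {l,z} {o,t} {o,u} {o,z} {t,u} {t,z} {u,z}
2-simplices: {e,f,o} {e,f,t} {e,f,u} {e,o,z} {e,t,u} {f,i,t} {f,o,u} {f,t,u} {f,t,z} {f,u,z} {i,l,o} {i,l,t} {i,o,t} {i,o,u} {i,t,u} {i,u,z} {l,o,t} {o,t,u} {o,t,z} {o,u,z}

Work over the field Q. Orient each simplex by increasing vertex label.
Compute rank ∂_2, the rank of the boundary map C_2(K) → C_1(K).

rank∂_2=16

n_0=8 n_1=26 n_2=20  [Q]
∂1: piv[ef,ei,el,eo,et,eu,ez] rk=7  ker:fi,fo,ft,fu,fz,il,io,it,iu,iz,lo,lt,lz,ot,ou,oz,tu,tz,uz
∂2: piv[efo,eft,efu,eoz,etu,fit,fou,ftz,fuz,ilo,ilt,iot,iou,itu,iuz,otz] rk=16  ker:ftu,lot,otu,ouz
rk∂_2=16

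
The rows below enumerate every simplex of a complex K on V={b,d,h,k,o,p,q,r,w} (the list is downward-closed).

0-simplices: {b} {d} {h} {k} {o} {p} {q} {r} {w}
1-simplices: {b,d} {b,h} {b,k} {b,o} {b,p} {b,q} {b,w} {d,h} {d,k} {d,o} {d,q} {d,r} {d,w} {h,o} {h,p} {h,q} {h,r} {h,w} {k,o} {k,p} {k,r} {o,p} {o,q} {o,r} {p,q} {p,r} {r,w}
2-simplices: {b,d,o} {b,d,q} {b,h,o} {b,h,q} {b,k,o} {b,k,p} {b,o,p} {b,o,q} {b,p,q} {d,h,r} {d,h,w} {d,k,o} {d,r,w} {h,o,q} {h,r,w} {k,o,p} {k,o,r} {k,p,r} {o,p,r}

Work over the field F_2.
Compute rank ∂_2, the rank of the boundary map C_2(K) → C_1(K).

rank∂_2=15

n_0=9 n_1=27 n_2=19  [Z2]
∂1: piv[bd,bh,bk,bo,bp,bq,bw,dr] rk=8  ker:dh,dk,do,dq,dw,ho,hp,hq,hr,hw,ko,kp,kr,op,oq,or,pq,pr,rw
∂2: piv[bdo,bdq,bho,bhq,bko,bkp,bop,boq,bpq,dhr,dhw,dko,drw,kor,kpr] rk=15  ker:hoq,hrw,kop,opr
rk∂_2=15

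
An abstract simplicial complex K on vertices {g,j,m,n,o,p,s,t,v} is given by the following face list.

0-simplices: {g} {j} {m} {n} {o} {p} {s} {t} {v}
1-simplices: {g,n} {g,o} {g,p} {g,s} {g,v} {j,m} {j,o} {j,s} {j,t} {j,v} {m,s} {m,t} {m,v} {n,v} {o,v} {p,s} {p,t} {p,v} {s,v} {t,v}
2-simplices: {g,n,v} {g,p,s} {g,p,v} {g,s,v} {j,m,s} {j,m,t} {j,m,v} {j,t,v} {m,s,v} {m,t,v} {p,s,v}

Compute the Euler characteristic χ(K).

n_0=9 n_1=20 n_2=11
χ=+9−20+11=0

χ(K)=0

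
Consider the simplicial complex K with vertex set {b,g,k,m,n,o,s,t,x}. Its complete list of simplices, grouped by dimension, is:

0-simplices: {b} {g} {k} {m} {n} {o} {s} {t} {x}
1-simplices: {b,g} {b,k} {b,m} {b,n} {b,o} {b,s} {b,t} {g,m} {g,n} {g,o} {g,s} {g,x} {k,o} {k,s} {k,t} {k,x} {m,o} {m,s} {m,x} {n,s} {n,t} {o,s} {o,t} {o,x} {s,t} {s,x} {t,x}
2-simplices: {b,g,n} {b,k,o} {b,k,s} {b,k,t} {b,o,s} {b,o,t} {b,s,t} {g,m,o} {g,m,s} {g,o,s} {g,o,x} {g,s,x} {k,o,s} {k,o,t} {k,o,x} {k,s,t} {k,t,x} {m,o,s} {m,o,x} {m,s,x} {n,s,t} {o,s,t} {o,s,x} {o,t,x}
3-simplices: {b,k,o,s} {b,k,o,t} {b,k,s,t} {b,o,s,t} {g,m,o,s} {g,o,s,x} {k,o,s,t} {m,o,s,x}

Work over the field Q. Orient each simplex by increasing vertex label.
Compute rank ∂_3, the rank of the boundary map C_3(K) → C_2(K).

rank∂_3=7

n_0=9 n_1=27 n_2=24 n_3=8  [Q]
∂1: piv[bg,bk,bm,bn,bo,bs,bt,gx] rk=8  ker:gm,gn,go,gs,ko,ks,kt,kx,mo,ms,mx,ns,nt,os,ot,ox,st,sx,tx
∂2: piv[bgn,bko,bks,bkt,bos,bot,bst,gmo,gms,gos,gox,gsx,kox,ktx,mox,nst] rk=16  ker:kos,kot,kst,mos,msx,ost,osx,otx
∂3: piv[bkos,bkot,bkst,bost,gmos,gosx,mosx] rk=7  ker:kost
rk∂_3=7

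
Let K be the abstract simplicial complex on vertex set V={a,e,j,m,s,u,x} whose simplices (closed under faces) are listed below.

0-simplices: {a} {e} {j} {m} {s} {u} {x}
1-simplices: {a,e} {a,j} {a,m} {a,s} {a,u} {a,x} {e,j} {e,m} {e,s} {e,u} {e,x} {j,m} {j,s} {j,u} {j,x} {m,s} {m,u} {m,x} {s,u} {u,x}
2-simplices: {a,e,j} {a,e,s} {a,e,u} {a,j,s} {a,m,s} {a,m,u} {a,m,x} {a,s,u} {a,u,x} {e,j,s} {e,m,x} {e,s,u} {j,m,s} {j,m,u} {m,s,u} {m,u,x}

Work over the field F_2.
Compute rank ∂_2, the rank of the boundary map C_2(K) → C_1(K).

rank∂_2=12

n_0=7 n_1=20 n_2=16  [Z2]
∂1: piv[ae,aj,am,as,au,ax] rk=6  ker:ej,em,es,eu,ex,jm,js,ju,jx,ms,mu,mx,su,ux
∂2: piv[aej,aes,aeu,ajs,ams,amu,amx,asu,aux,emx,jms,jmu] rk=12  ker:ejs,esu,msu,mux
rk∂_2=12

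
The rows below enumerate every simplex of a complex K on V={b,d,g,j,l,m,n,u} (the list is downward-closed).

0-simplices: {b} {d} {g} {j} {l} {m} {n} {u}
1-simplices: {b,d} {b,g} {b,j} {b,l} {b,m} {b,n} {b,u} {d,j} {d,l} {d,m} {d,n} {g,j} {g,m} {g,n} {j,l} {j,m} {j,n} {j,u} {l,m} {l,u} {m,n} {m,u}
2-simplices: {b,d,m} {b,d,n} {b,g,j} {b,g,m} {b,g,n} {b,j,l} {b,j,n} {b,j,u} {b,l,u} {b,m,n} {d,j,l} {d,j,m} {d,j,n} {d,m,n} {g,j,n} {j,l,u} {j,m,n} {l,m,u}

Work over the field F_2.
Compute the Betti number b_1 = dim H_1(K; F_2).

b_1=1

n_0=8 n_1=22 n_2=18  [Z2]
∂1: piv[bd,bg,bj,bl,bm,bn,bu] rk=7  ker:dj,dl,dm,dn,gj,gm,gn,jl,jm,jn,ju,lm,lu,mn,mu
∂2: piv[bdm,bdn,bgj,bgm,bgn,bjl,bjn,bju,blu,bmn,djl,djm,djn,lmu] rk=14  ker:dmn,gjn,jlu,jmn
b_1=(22−7)−14=1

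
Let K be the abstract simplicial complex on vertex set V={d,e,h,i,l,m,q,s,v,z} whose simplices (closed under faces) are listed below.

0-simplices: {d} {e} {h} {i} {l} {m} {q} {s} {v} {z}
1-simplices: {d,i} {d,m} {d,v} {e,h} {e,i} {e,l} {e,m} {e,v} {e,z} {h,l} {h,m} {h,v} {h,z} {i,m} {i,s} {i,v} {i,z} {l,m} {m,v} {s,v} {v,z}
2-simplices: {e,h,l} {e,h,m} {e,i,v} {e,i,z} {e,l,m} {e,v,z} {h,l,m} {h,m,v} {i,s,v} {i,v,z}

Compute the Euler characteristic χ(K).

n_0=10 n_1=21 n_2=10
χ=+10−21+10=-1

χ(K)=-1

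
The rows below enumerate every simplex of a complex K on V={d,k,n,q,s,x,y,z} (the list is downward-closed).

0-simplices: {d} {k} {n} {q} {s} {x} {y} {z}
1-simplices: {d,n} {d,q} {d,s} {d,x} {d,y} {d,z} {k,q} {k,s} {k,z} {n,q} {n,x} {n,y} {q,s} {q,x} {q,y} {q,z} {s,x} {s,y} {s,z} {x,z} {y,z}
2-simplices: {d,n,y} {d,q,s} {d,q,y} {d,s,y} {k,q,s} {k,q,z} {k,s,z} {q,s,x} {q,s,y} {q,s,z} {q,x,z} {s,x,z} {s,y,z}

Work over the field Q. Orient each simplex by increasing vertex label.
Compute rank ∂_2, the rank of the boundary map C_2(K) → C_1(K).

n_0=8 n_1=21 n_2=13  [Q]
∂1: piv[dn,dq,ds,dx,dy,dz,kq] rk=7  ker:ks,kz,nq,nx,ny,qs,qx,qy,qz,sx,sy,sz,xz,yz
∂2: piv[dny,dqs,dqy,dsy,kqs,kqz,ksz,qsx,qxz,syz] rk=10  ker:qsy,qsz,sxz
rk∂_2=10

rank∂_2=10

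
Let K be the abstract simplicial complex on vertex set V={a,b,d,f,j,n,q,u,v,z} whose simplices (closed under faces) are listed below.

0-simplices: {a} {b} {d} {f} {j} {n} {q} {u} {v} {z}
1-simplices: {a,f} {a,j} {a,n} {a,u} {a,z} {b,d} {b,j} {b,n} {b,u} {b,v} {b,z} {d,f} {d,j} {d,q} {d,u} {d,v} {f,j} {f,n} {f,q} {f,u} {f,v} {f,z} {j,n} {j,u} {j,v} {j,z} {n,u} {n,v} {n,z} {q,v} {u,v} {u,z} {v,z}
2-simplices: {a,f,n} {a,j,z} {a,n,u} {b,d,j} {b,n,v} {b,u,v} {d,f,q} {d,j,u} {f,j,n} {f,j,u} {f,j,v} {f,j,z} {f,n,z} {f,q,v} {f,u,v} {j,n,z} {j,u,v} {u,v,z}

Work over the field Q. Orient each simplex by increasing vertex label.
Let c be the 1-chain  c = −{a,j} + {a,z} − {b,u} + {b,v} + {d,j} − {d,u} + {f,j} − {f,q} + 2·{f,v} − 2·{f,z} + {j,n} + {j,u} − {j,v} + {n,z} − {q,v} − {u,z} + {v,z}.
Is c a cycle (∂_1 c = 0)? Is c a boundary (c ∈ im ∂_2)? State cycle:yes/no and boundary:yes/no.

n_0=10 n_1=33 n_2=18  [Q]
∂1: piv[af,aj,an,au,az,bd,bj,bv,dq] rk=9  ker:bn,bu,bz,df,dj,du,dv,fj,fn,fq,fu,fv,fz,jn,ju,jv,jz,nu,nv,nz,qv,uv,uz,vz
∂2: piv[afn,ajz,anu,bdj,bnv,buv,dfq,dju,fjn,fju,fjv,fjz,fnz,fqv,fuv,uvz] rk=16  ker:jnz,juv
∂1c = 0
c vs im∂2: reduces to 0 ⇒ boundary

cycle:yes boundary:yes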